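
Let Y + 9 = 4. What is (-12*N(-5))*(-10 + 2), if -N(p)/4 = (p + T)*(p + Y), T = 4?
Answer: -3840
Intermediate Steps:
Y = -5 (Y = -9 + 4 = -5)
N(p) = -4*(-5 + p)*(4 + p) (N(p) = -4*(p + 4)*(p - 5) = -4*(4 + p)*(-5 + p) = -4*(-5 + p)*(4 + p))
(-12*N(-5))*(-10 + 2) = (-12*(80 - 4*(-5)² + 4*(-5)))*(-10 + 2) = -12*(80 - 4*25 - 20)*(-8) = -12*(80 - 100 - 20)*(-8) = -12*(-40)*(-8) = 480*(-8) = -3840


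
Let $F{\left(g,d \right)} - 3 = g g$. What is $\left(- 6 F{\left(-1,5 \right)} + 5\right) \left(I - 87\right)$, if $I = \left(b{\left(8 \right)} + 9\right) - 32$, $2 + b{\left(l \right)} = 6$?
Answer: $2014$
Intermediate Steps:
$b{\left(l \right)} = 4$ ($b{\left(l \right)} = -2 + 6 = 4$)
$F{\left(g,d \right)} = 3 + g^{2}$ ($F{\left(g,d \right)} = 3 + g g = 3 + g^{2}$)
$I = -19$ ($I = \left(4 + 9\right) - 32 = 13 - 32 = -19$)
$\left(- 6 F{\left(-1,5 \right)} + 5\right) \left(I - 87\right) = \left(- 6 \left(3 + \left(-1\right)^{2}\right) + 5\right) \left(-19 - 87\right) = \left(- 6 \left(3 + 1\right) + 5\right) \left(-106\right) = \left(\left(-6\right) 4 + 5\right) \left(-106\right) = \left(-24 + 5\right) \left(-106\right) = \left(-19\right) \left(-106\right) = 2014$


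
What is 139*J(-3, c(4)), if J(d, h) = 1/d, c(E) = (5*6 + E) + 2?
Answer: -139/3 ≈ -46.333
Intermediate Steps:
c(E) = 32 + E (c(E) = (30 + E) + 2 = 32 + E)
139*J(-3, c(4)) = 139/(-3) = 139*(-1/3) = -139/3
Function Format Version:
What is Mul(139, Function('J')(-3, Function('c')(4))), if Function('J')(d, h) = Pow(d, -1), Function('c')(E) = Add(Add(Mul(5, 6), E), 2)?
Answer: Rational(-139, 3) ≈ -46.333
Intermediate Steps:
Function('c')(E) = Add(32, E) (Function('c')(E) = Add(Add(30, E), 2) = Add(32, E))
Mul(139, Function('J')(-3, Function('c')(4))) = Mul(139, Pow(-3, -1)) = Mul(139, Rational(-1, 3)) = Rational(-139, 3)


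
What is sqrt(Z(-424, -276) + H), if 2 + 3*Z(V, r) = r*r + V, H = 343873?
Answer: sqrt(369123) ≈ 607.55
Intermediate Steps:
Z(V, r) = -2/3 + V/3 + r**2/3 (Z(V, r) = -2/3 + (r*r + V)/3 = -2/3 + (r**2 + V)/3 = -2/3 + (V + r**2)/3 = -2/3 + (V/3 + r**2/3) = -2/3 + V/3 + r**2/3)
sqrt(Z(-424, -276) + H) = sqrt((-2/3 + (1/3)*(-424) + (1/3)*(-276)**2) + 343873) = sqrt((-2/3 - 424/3 + (1/3)*76176) + 343873) = sqrt((-2/3 - 424/3 + 25392) + 343873) = sqrt(25250 + 343873) = sqrt(369123)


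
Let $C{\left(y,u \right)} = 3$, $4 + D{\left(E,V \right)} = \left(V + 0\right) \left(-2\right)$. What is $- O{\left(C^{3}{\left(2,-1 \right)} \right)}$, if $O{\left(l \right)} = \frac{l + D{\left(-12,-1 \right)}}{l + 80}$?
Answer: $- \frac{25}{107} \approx -0.23364$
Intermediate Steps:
$D{\left(E,V \right)} = -4 - 2 V$ ($D{\left(E,V \right)} = -4 + \left(V + 0\right) \left(-2\right) = -4 + V \left(-2\right) = -4 - 2 V$)
$O{\left(l \right)} = \frac{-2 + l}{80 + l}$ ($O{\left(l \right)} = \frac{l - 2}{l + 80} = \frac{l + \left(-4 + 2\right)}{80 + l} = \frac{l - 2}{80 + l} = \frac{-2 + l}{80 + l}$)
$- O{\left(C^{3}{\left(2,-1 \right)} \right)} = - \frac{-2 + 3^{3}}{80 + 3^{3}} = - \frac{-2 + 27}{80 + 27} = - \frac{25}{107}$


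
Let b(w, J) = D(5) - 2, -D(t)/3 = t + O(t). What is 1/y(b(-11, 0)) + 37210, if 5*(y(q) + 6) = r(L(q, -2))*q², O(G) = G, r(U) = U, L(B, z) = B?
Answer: 1220413575/32798 ≈ 37210.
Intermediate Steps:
D(t) = -6*t (D(t) = -3*(t + t) = -6*t)
b(w, J) = -32 (b(w, J) = -6*5 - 2 = -30 - 2 = -32)
y(q) = -6 + q³/5 (y(q) = -6 + (q*q²)/5 = -6 + q³/5)
1/y(b(-11, 0)) + 37210 = 1/(-6 + (⅕)*(-32)³) + 37210 = 1/(-6 + (⅕)*(-32768)) + 37210 = 1/(-6 - 32768/5) + 37210 = 1/(-32798/5) + 37210 = -5/32798 + 37210 = 1220413575/32798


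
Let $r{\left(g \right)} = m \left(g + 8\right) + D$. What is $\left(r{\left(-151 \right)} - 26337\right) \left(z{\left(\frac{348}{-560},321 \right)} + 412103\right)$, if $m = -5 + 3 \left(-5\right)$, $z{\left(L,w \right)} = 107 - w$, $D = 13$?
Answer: $-9664563496$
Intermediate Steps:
$m = -20$ ($m = -5 - 15 = -20$)
$r{\left(g \right)} = -147 - 20 g$ ($r{\left(g \right)} = - 20 \left(g + 8\right) + 13 = - 20 \left(8 + g\right) + 13 = \left(-160 - 20 g\right) + 13 = -147 - 20 g$)
$\left(r{\left(-151 \right)} - 26337\right) \left(z{\left(\frac{348}{-560},321 \right)} + 412103\right) = \left(\left(-147 - -3020\right) - 26337\right) \left(\left(107 - 321\right) + 412103\right) = \left(\left(-147 + 3020\right) - 26337\right) \left(\left(107 - 321\right) + 412103\right) = \left(2873 - 26337\right) \left(-214 + 412103\right) = \left(-23464\right) 411889 = -9664563496$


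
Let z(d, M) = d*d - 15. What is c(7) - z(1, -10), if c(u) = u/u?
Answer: 15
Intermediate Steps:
z(d, M) = -15 + d**2 (z(d, M) = d**2 - 15 = -15 + d**2)
c(u) = 1
c(7) - z(1, -10) = 1 - (-15 + 1**2) = 1 - (-15 + 1) = 1 - 1*(-14) = 1 + 14 = 15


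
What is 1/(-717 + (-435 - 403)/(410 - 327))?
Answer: -83/60349 ≈ -0.0013753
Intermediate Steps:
1/(-717 + (-435 - 403)/(410 - 327)) = 1/(-717 - 838/83) = 1/(-60349/83) = -83/60349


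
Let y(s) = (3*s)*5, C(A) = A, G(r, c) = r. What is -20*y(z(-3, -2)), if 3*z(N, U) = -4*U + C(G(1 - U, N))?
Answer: -1100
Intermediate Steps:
z(N, U) = ⅓ - 5*U/3 (z(N, U) = (-4*U + (1 - U))/3 = (1 - 5*U)/3 = ⅓ - 5*U/3)
y(s) = 15*s
-20*y(z(-3, -2)) = -300*(⅓ - 5/3*(-2)) = -300*(⅓ + 10/3) = -300*11/3 = -20*55 = -1100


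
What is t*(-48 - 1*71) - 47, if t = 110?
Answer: -13137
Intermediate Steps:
t*(-48 - 1*71) - 47 = 110*(-48 - 1*71) - 47 = 110*(-48 - 71) - 47 = 110*(-119) - 47 = -13090 - 47 = -13137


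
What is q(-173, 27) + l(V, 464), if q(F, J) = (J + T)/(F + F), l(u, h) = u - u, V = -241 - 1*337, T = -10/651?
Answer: -17567/225246 ≈ -0.077990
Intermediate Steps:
T = -10/651 (T = -10*1/651 = -10/651 ≈ -0.015361)
V = -578 (V = -241 - 337 = -578)
l(u, h) = 0
q(F, J) = (-10/651 + J)/(2*F) (q(F, J) = (J - 10/651)/(F + F) = (-10/651 + J)/((2*F)) = (-10/651 + J)*(1/(2*F)) = (-10/651 + J)/(2*F))
q(-173, 27) + l(V, 464) = (1/1302)*(-10 + 651*27)/(-173) + 0 = (1/1302)*(-1/173)*(-10 + 17577) + 0 = (1/1302)*(-1/173)*17567 + 0 = -17567/225246 + 0 = -17567/225246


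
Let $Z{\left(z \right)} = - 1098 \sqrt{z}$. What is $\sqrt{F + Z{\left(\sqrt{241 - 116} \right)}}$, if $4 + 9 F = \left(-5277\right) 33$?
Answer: $\frac{\sqrt{-174145 - 9882 \cdot 5^{\frac{3}{4}}}}{3} \approx 151.73 i$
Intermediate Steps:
$F = - \frac{174145}{9}$ ($F = - \frac{4}{9} + \frac{\left(-5277\right) 33}{9} = - \frac{4}{9} + \frac{1}{9} \left(-174141\right) = - \frac{4}{9} - 19349 = - \frac{174145}{9} \approx -19349.0$)
$\sqrt{F + Z{\left(\sqrt{241 - 116} \right)}} = \sqrt{- \frac{174145}{9} - 1098 \sqrt{\sqrt{241 - 116}}} = \sqrt{- \frac{174145}{9} - 1098 \sqrt{\sqrt{125}}} = \sqrt{- \frac{174145}{9} - 1098 \sqrt{5 \sqrt{5}}} = \sqrt{- \frac{174145}{9} - 1098 \cdot 5^{\frac{3}{4}}}$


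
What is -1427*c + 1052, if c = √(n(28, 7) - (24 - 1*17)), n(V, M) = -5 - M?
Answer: 1052 - 1427*I*√19 ≈ 1052.0 - 6220.1*I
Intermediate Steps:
c = I*√19 (c = √((-5 - 1*7) - (24 - 1*17)) = √((-5 - 7) - (24 - 17)) = √(-12 - 1*7) = √(-12 - 7) = √(-19) = I*√19 ≈ 4.3589*I)
-1427*c + 1052 = -1427*I*√19 + 1052 = 1052 - 1427*I*√19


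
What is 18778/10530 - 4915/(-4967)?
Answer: 72512638/26151255 ≈ 2.7728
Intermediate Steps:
18778/10530 - 4915/(-4967) = 18778*(1/10530) - 4915*(-1/4967) = 9389/5265 + 4915/4967 = 72512638/26151255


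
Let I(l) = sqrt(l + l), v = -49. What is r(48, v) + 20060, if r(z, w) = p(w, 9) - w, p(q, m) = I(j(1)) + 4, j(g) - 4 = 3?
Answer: 20113 + sqrt(14) ≈ 20117.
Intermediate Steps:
j(g) = 7 (j(g) = 4 + 3 = 7)
I(l) = sqrt(2)*sqrt(l) (I(l) = sqrt(2*l) = sqrt(2)*sqrt(l))
p(q, m) = 4 + sqrt(14) (p(q, m) = sqrt(2)*sqrt(7) + 4 = sqrt(14) + 4 = 4 + sqrt(14))
r(z, w) = 4 + sqrt(14) - w (r(z, w) = (4 + sqrt(14)) - w = 4 + sqrt(14) - w)
r(48, v) + 20060 = (4 + sqrt(14) - 1*(-49)) + 20060 = (4 + sqrt(14) + 49) + 20060 = (53 + sqrt(14)) + 20060 = 20113 + sqrt(14)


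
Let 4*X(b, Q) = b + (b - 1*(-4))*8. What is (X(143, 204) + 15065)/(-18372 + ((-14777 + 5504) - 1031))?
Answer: -61579/114704 ≈ -0.53685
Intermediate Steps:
X(b, Q) = 8 + 9*b/4 (X(b, Q) = (b + (b - 1*(-4))*8)/4 = (b + (b + 4)*8)/4 = (b + (4 + b)*8)/4 = (b + (32 + 8*b))/4 = (32 + 9*b)/4 = 8 + 9*b/4)
(X(143, 204) + 15065)/(-18372 + ((-14777 + 5504) - 1031)) = ((8 + (9/4)*143) + 15065)/(-18372 + ((-14777 + 5504) - 1031)) = ((8 + 1287/4) + 15065)/(-18372 + (-9273 - 1031)) = (1319/4 + 15065)/(-18372 - 10304) = (61579/4)/(-28676) = (61579/4)*(-1/28676) = -61579/114704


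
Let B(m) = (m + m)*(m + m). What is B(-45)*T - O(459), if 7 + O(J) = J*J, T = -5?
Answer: -251174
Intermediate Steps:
B(m) = 4*m**2 (B(m) = (2*m)*(2*m) = 4*m**2)
O(J) = -7 + J**2 (O(J) = -7 + J*J = -7 + J**2)
B(-45)*T - O(459) = (4*(-45)**2)*(-5) - (-7 + 459**2) = (4*2025)*(-5) - (-7 + 210681) = 8100*(-5) - 1*210674 = -40500 - 210674 = -251174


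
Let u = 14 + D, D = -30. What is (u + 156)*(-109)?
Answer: -15260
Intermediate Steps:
u = -16 (u = 14 - 30 = -16)
(u + 156)*(-109) = (-16 + 156)*(-109) = 140*(-109) = -15260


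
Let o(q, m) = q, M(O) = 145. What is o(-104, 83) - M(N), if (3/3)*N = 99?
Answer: -249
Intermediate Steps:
N = 99
o(-104, 83) - M(N) = -104 - 1*145 = -104 - 145 = -249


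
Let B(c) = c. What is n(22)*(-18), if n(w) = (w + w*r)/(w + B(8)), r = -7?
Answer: 396/5 ≈ 79.200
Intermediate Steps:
n(w) = -6*w/(8 + w) (n(w) = (w + w*(-7))/(w + 8) = (w - 7*w)/(8 + w) = (-6*w)/(8 + w) = -6*w/(8 + w))
n(22)*(-18) = -6*22/(8 + 22)*(-18) = -6*22/30*(-18) = -6*22*1/30*(-18) = -22/5*(-18) = 396/5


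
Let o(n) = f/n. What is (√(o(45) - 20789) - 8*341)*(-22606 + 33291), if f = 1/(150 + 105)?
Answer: -29148680 + 2137*I*√12166242474/153 ≈ -2.9149e+7 + 1.5406e+6*I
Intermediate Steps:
f = 1/255 ≈ 0.0039216
o(n) = 1/(255*n)
(√(o(45) - 20789) - 8*341)*(-22606 + 33291) = (√((1/255)/45 - 20789) - 8*341)*(-22606 + 33291) = (√((1/255)*(1/45) - 20789) - 2728)*10685 = (√(1/11475 - 20789) - 2728)*10685 = (√(-238553774/11475) - 2728)*10685 = (I*√12166242474/765 - 2728)*10685 = (-2728 + I*√12166242474/765)*10685 = -29148680 + 2137*I*√12166242474/153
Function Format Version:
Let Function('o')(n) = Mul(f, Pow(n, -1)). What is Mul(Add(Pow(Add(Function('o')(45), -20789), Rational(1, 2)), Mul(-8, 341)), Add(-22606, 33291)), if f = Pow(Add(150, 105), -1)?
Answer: Add(-29148680, Mul(Rational(2137, 153), I, Pow(12166242474, Rational(1, 2)))) ≈ Add(-2.9149e+7, Mul(1.5406e+6, I))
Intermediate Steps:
f = Rational(1, 255) (f = Pow(255, -1) = Rational(1, 255) ≈ 0.0039216)
Function('o')(n) = Mul(Rational(1, 255), Pow(n, -1))
Mul(Add(Pow(Add(Function('o')(45), -20789), Rational(1, 2)), Mul(-8, 341)), Add(-22606, 33291)) = Mul(Add(Pow(Add(Mul(Rational(1, 255), Pow(45, -1)), -20789), Rational(1, 2)), Mul(-8, 341)), Add(-22606, 33291)) = Mul(Add(Pow(Add(Mul(Rational(1, 255), Rational(1, 45)), -20789), Rational(1, 2)), -2728), 10685) = Mul(Add(Pow(Add(Rational(1, 11475), -20789), Rational(1, 2)), -2728), 10685) = Mul(Add(Pow(Rational(-238553774, 11475), Rational(1, 2)), -2728), 10685) = Mul(Add(Mul(Rational(1, 765), I, Pow(12166242474, Rational(1, 2))), -2728), 10685) = Mul(Add(-2728, Mul(Rational(1, 765), I, Pow(12166242474, Rational(1, 2)))), 10685) = Add(-29148680, Mul(Rational(2137, 153), I, Pow(12166242474, Rational(1, 2))))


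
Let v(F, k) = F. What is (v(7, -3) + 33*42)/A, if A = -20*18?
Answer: -1393/360 ≈ -3.8694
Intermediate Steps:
A = -360
(v(7, -3) + 33*42)/A = (7 + 33*42)/(-360) = (7 + 1386)*(-1/360) = 1393*(-1/360) = -1393/360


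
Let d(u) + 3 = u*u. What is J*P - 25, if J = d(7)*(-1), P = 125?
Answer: -5775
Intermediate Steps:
d(u) = -3 + u**2 (d(u) = -3 + u*u = -3 + u**2)
J = -46 (J = (-3 + 7**2)*(-1) = (-3 + 49)*(-1) = 46*(-1) = -46)
J*P - 25 = -46*125 - 25 = -5750 - 25 = -5775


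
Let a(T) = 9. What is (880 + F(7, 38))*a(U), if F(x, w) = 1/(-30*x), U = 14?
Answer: 554397/70 ≈ 7920.0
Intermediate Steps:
F(x, w) = -1/(30*x)
(880 + F(7, 38))*a(U) = (880 - 1/30/7)*9 = (880 - 1/30*1/7)*9 = (880 - 1/210)*9 = (184799/210)*9 = 554397/70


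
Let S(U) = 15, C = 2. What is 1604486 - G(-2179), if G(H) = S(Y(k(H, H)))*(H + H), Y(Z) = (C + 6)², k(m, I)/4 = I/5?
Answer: 1669856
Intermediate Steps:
k(m, I) = 4*I/5 (k(m, I) = 4*(I/5) = 4*I/5)
Y(Z) = 64 (Y(Z) = (2 + 6)² = 8² = 64)
G(H) = 30*H (G(H) = 15*(H + H) = 15*(2*H) = 30*H)
1604486 - G(-2179) = 1604486 - 30*(-2179) = 1604486 - 1*(-65370) = 1604486 + 65370 = 1669856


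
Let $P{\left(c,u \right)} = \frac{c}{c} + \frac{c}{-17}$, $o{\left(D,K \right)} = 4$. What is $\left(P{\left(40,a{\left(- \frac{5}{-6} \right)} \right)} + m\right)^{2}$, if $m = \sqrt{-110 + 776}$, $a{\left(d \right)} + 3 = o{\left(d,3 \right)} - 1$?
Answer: $\frac{193003}{289} - \frac{138 \sqrt{74}}{17} \approx 598.0$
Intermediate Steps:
$a{\left(d \right)} = 0$ ($a{\left(d \right)} = -3 + \left(4 - 1\right) = -3 + 3 = 0$)
$P{\left(c,u \right)} = 1 - \frac{c}{17}$ ($P{\left(c,u \right)} = 1 + c \left(- \frac{1}{17}\right) = 1 - \frac{c}{17}$)
$m = 3 \sqrt{74}$ ($m = \sqrt{666} = 3 \sqrt{74} \approx 25.807$)
$\left(P{\left(40,a{\left(- \frac{5}{-6} \right)} \right)} + m\right)^{2} = \left(\left(1 - \frac{40}{17}\right) + 3 \sqrt{74}\right)^{2} = \left(- \frac{23}{17} + 3 \sqrt{74}\right)^{2}$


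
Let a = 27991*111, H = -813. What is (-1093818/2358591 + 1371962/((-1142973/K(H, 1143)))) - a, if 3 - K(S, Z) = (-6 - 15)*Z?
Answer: -939283734650803801/299533981227 ≈ -3.1358e+6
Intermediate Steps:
K(S, Z) = 3 + 21*Z (K(S, Z) = 3 - (-6 - 15)*Z = 3 - (-21)*Z = 3 + 21*Z)
a = 3107001
(-1093818/2358591 + 1371962/((-1142973/K(H, 1143)))) - a = (-1093818/2358591 + 1371962/((-1142973/(3 + 21*1143)))) - 1*3107001 = (-1093818*1/2358591 + 1371962/((-1142973/(3 + 24003)))) - 3107001 = (-364606/786197 + 1371962/((-1142973/24006))) - 3107001 = (-364606/786197 + 1371962/((-1142973*1/24006))) - 3107001 = (-364606/786197 + 1371962/(-380991/8002)) - 3107001 = (-364606/786197 + 1371962*(-8002/380991)) - 3107001 = (-364606/786197 - 10978439924/380991) - 3107001 = -8631355444533574/299533981227 - 3107001 = -939283734650803801/299533981227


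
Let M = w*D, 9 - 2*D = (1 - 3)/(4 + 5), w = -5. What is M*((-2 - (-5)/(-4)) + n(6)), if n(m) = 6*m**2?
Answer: -353165/72 ≈ -4905.1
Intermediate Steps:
D = 83/18 (D = 9/2 - (1 - 3)/(2*(4 + 5)) = 9/2 - (-1)/9 = 9/2 - 1/2*(-2/9) = 9/2 + 1/9 = 83/18 ≈ 4.6111)
M = -415/18 (M = -5*83/18 = -415/18 ≈ -23.056)
M*((-2 - (-5)/(-4)) + n(6)) = -415*((-2 - (-5)/(-4)) + 6*6**2)/18 = -415*((-2 - (-5)*(-1)/4) + 6*36)/18 = -415*((-2 - 1*5/4) + 216)/18 = -415*((-2 - 5/4) + 216)/18 = -415*(-13/4 + 216)/18 = -415/18*851/4 = -353165/72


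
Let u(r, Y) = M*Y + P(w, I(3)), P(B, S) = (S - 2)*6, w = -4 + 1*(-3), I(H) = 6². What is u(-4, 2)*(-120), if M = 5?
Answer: -25680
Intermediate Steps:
I(H) = 36
w = -7 (w = -4 - 3 = -7)
P(B, S) = -12 + 6*S (P(B, S) = (-2 + S)*6 = -12 + 6*S)
u(r, Y) = 204 + 5*Y (u(r, Y) = 5*Y + (-12 + 6*36) = 5*Y + (-12 + 216) = 5*Y + 204 = 204 + 5*Y)
u(-4, 2)*(-120) = (204 + 5*2)*(-120) = (204 + 10)*(-120) = 214*(-120) = -25680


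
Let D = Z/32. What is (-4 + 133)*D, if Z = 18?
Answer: 1161/16 ≈ 72.563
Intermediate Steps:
D = 9/16 (D = 18/32 = 18*(1/32) = 9/16 ≈ 0.56250)
(-4 + 133)*D = (-4 + 133)*(9/16) = 129*(9/16) = 1161/16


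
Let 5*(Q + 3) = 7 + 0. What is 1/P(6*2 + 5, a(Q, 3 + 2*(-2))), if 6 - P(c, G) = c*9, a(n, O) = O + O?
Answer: -1/147 ≈ -0.0068027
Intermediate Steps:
Q = -8/5 (Q = -3 + (7 + 0)/5 = -3 + (1/5)*7 = -3 + 7/5 = -8/5 ≈ -1.6000)
a(n, O) = 2*O
P(c, G) = 6 - 9*c (P(c, G) = 6 - c*9 = 6 - 9*c)
1/P(6*2 + 5, a(Q, 3 + 2*(-2))) = 1/(6 - 9*(6*2 + 5)) = 1/(6 - 9*(12 + 5)) = 1/(6 - 9*17) = 1/(6 - 153) = 1/(-147) = -1/147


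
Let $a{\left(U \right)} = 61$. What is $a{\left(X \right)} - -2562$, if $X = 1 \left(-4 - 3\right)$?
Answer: $2623$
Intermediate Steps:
$X = -7$ ($X = 1 \left(-7\right) = -7$)
$a{\left(X \right)} - -2562 = 61 - -2562 = 61 + 2562 = 2623$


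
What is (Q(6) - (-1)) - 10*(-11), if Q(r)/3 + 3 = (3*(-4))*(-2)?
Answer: 174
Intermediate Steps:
Q(r) = 63 (Q(r) = -9 + 3*((3*(-4))*(-2)) = -9 + 3*(-12*(-2)) = -9 + 3*24 = -9 + 72 = 63)
(Q(6) - (-1)) - 10*(-11) = (63 - (-1)) - 10*(-11) = (63 - 1*(-1)) + 110 = (63 + 1) + 110 = 64 + 110 = 174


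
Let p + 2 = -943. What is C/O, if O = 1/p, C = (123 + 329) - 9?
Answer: -418635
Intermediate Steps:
p = -945 (p = -2 - 943 = -945)
C = 443 (C = 452 - 9 = 443)
O = -1/945 (O = 1/(-945) = -1/945 ≈ -0.0010582)
C/O = 443/(-1/945) = 443*(-945) = -418635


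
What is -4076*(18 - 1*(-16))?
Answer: -138584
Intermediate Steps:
-4076*(18 - 1*(-16)) = -4076*(18 + 16) = -4076*34 = -138584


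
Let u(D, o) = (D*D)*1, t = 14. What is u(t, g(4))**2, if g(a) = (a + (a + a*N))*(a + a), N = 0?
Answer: 38416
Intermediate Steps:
g(a) = 4*a**2 (g(a) = (a + (a + a*0))*(a + a) = (a + (a + 0))*(2*a) = (a + a)*(2*a) = (2*a)*(2*a) = 4*a**2)
u(D, o) = D**2 (u(D, o) = D**2*1 = D**2)
u(t, g(4))**2 = (14**2)**2 = 196**2 = 38416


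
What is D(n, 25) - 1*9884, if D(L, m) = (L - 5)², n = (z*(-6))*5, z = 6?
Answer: 24341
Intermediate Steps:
n = -180 (n = (6*(-6))*5 = -36*5 = -180)
D(L, m) = (-5 + L)²
D(n, 25) - 1*9884 = (-5 - 180)² - 1*9884 = (-185)² - 9884 = 34225 - 9884 = 24341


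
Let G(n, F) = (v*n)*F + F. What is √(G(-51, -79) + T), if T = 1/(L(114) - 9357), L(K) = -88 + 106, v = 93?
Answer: √32673028501839/9339 ≈ 612.06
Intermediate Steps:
G(n, F) = F + 93*F*n (G(n, F) = (93*n)*F + F = 93*F*n + F = F + 93*F*n)
L(K) = 18
T = -1/9339 (T = 1/(18 - 9357) = 1/(-9339) = -1/9339 ≈ -0.00010708)
√(G(-51, -79) + T) = √(-79*(1 + 93*(-51)) - 1/9339) = √(-79*(1 - 4743) - 1/9339) = √(-79*(-4742) - 1/9339) = √(374618 - 1/9339) = √(3498557501/9339) = √32673028501839/9339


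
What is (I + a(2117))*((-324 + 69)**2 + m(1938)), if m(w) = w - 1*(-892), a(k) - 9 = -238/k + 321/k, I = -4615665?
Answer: -663034524659995/2117 ≈ -3.1320e+11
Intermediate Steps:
a(k) = 9 + 83/k (a(k) = 9 + (-238/k + 321/k) = 9 + 83/k)
m(w) = 892 + w (m(w) = w + 892 = 892 + w)
(I + a(2117))*((-324 + 69)**2 + m(1938)) = (-4615665 + (9 + 83/2117))*((-324 + 69)**2 + (892 + 1938)) = (-4615665 + (9 + 83*(1/2117)))*((-255)**2 + 2830) = (-4615665 + (9 + 83/2117))*(65025 + 2830) = (-4615665 + 19136/2117)*67855 = -9771343669/2117*67855 = -663034524659995/2117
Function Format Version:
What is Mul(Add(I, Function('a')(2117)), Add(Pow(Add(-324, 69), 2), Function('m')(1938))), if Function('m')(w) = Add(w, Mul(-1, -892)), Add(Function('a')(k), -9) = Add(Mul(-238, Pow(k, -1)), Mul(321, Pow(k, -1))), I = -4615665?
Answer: Rational(-663034524659995, 2117) ≈ -3.1320e+11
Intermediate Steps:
Function('a')(k) = Add(9, Mul(83, Pow(k, -1))) (Function('a')(k) = Add(9, Add(Mul(-238, Pow(k, -1)), Mul(321, Pow(k, -1)))) = Add(9, Mul(83, Pow(k, -1))))
Function('m')(w) = Add(892, w) (Function('m')(w) = Add(w, 892) = Add(892, w))
Mul(Add(I, Function('a')(2117)), Add(Pow(Add(-324, 69), 2), Function('m')(1938))) = Mul(Add(-4615665, Add(9, Mul(83, Pow(2117, -1)))), Add(Pow(Add(-324, 69), 2), Add(892, 1938))) = Mul(Add(-4615665, Add(9, Mul(83, Rational(1, 2117)))), Add(Pow(-255, 2), 2830)) = Mul(Add(-4615665, Add(9, Rational(83, 2117))), Add(65025, 2830)) = Mul(Add(-4615665, Rational(19136, 2117)), 67855) = Mul(Rational(-9771343669, 2117), 67855) = Rational(-663034524659995, 2117)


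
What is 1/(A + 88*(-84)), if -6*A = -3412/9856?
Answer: -14784/109282475 ≈ -0.00013528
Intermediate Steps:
A = 853/14784 (A = -(-1706)/(3*9856) = -⅙*(-853/2464) = 853/14784 ≈ 0.057698)
1/(A + 88*(-84)) = 1/(853/14784 + 88*(-84)) = 1/(853/14784 - 7392) = 1/(-109282475/14784) = -14784/109282475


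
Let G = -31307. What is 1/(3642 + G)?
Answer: -1/27665 ≈ -3.6147e-5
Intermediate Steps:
1/(3642 + G) = 1/(3642 - 31307) = 1/(-27665) = -1/27665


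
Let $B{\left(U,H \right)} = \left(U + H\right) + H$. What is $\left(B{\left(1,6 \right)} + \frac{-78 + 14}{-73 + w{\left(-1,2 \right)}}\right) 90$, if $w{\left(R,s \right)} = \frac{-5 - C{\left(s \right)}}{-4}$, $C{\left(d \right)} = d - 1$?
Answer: $\frac{178830}{143} \approx 1250.6$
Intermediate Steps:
$C{\left(d \right)} = -1 + d$
$B{\left(U,H \right)} = U + 2 H$ ($B{\left(U,H \right)} = \left(H + U\right) + H = U + 2 H$)
$w{\left(R,s \right)} = 1 + \frac{s}{4}$ ($w{\left(R,s \right)} = \frac{-5 - \left(-1 + s\right)}{-4} = \left(-5 - \left(-1 + s\right)\right) \left(- \frac{1}{4}\right) = \left(-4 - s\right) \left(- \frac{1}{4}\right) = 1 + \frac{s}{4}$)
$\left(B{\left(1,6 \right)} + \frac{-78 + 14}{-73 + w{\left(-1,2 \right)}}\right) 90 = \left(\left(1 + 2 \cdot 6\right) + \frac{-78 + 14}{-73 + \left(1 + \frac{1}{4} \cdot 2\right)}\right) 90 = \left(\left(1 + 12\right) - \frac{64}{-73 + \left(1 + \frac{1}{2}\right)}\right) 90 = \left(13 - \frac{64}{-73 + \frac{3}{2}}\right) 90 = \left(13 - \frac{64}{- \frac{143}{2}}\right) 90 = \left(13 - - \frac{128}{143}\right) 90 = \left(13 + \frac{128}{143}\right) 90 = \frac{1987}{143} \cdot 90 = \frac{178830}{143}$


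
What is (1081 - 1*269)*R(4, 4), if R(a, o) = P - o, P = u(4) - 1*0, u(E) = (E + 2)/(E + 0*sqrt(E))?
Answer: -2030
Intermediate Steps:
u(E) = (2 + E)/E (u(E) = (2 + E)/(E + 0) = (2 + E)/E)
P = 3/2 (P = (2 + 4)/4 - 1*0 = (1/4)*6 + 0 = 3/2 + 0 = 3/2 ≈ 1.5000)
R(a, o) = 3/2 - o
(1081 - 1*269)*R(4, 4) = (1081 - 1*269)*(3/2 - 1*4) = (1081 - 269)*(3/2 - 4) = 812*(-5/2) = -2030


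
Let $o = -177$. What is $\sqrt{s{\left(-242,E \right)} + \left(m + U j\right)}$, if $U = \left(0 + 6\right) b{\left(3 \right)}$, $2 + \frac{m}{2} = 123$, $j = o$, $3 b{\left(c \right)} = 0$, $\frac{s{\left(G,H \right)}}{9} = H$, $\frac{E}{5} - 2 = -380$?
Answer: $8 i \sqrt{262} \approx 129.49 i$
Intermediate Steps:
$E = -1890$ ($E = 10 + 5 \left(-380\right) = 10 - 1900 = -1890$)
$s{\left(G,H \right)} = 9 H$
$b{\left(c \right)} = 0$ ($b{\left(c \right)} = \frac{1}{3} \cdot 0 = 0$)
$j = -177$
$m = 242$ ($m = -4 + 2 \cdot 123 = -4 + 246 = 242$)
$U = 0$ ($U = \left(0 + 6\right) 0 = 6 \cdot 0 = 0$)
$\sqrt{s{\left(-242,E \right)} + \left(m + U j\right)} = \sqrt{9 \left(-1890\right) + \left(242 + 0 \left(-177\right)\right)} = \sqrt{-17010 + \left(242 + 0\right)} = \sqrt{-17010 + 242} = \sqrt{-16768} = 8 i \sqrt{262}$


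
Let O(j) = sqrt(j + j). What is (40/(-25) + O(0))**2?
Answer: 64/25 ≈ 2.5600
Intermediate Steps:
O(j) = sqrt(2)*sqrt(j) (O(j) = sqrt(2*j) = sqrt(2)*sqrt(j))
(40/(-25) + O(0))**2 = (40/(-25) + sqrt(2)*sqrt(0))**2 = (40*(-1/25) + sqrt(2)*0)**2 = (-8/5 + 0)**2 = (-8/5)**2 = 64/25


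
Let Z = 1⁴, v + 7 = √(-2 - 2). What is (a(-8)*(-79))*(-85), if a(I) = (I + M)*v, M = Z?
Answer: 329035 - 94010*I ≈ 3.2904e+5 - 94010.0*I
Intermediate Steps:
v = -7 + 2*I (v = -7 + √(-2 - 2) = -7 + √(-4) = -7 + 2*I ≈ -7.0 + 2.0*I)
Z = 1
M = 1
a(I) = (1 + I)*(-7 + 2*I) (a(I) = (I + 1)*(-7 + 2*I) = (1 + I)*(-7 + 2*I))
(a(-8)*(-79))*(-85) = (-(1 - 8)*(7 - 2*I)*(-79))*(-85) = (-1*(-7)*(7 - 2*I)*(-79))*(-85) = ((49 - 14*I)*(-79))*(-85) = (-3871 + 1106*I)*(-85) = 329035 - 94010*I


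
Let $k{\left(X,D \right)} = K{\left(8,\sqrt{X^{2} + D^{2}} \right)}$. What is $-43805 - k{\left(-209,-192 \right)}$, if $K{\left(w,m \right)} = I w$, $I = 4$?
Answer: $-43837$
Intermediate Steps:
$K{\left(w,m \right)} = 4 w$
$k{\left(X,D \right)} = 32$ ($k{\left(X,D \right)} = 4 \cdot 8 = 32$)
$-43805 - k{\left(-209,-192 \right)} = -43805 - 32 = -43837$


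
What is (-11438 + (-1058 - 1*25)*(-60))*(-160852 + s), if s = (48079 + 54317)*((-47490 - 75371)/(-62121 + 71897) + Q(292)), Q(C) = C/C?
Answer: -88022651869513/1222 ≈ -7.2032e+10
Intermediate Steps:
Q(C) = 1
s = -2894862915/2444 (s = (48079 + 54317)*((-47490 - 75371)/(-62121 + 71897) + 1) = 102396*(-122861/9776 + 1) = 102396*(-113085/9776) = -2894862915/2444 ≈ -1.1845e+6)
(-11438 + (-1058 - 1*25)*(-60))*(-160852 + s) = (-11438 + (-1058 - 1*25)*(-60))*(-160852 - 2894862915/2444) = (-11438 + (-1058 - 25)*(-60))*(-3287985203/2444) = (-11438 - 1083*(-60))*(-3287985203/2444) = (-11438 + 64980)*(-3287985203/2444) = 53542*(-3287985203/2444) = -88022651869513/1222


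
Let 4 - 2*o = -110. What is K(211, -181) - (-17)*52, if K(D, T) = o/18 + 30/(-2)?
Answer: 5233/6 ≈ 872.17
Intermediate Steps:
o = 57 (o = 2 - 1/2*(-110) = 2 + 55 = 57)
K(D, T) = -71/6 (K(D, T) = 57/18 + 30/(-2) = 57*(1/18) + 30*(-1/2) = 19/6 - 15 = -71/6)
K(211, -181) - (-17)*52 = -71/6 - (-17)*52 = -71/6 - 1*(-884) = -71/6 + 884 = 5233/6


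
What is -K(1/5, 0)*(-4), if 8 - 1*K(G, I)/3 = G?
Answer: 468/5 ≈ 93.600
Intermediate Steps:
K(G, I) = 24 - 3*G
-K(1/5, 0)*(-4) = -(24 - 3/5)*(-4) = -1*117/5*(-4) = -117/5*(-4) = 468/5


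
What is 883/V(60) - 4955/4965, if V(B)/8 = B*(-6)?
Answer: -1243633/953280 ≈ -1.3046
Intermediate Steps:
V(B) = -48*B (V(B) = 8*(B*(-6)) = 8*(-6*B) = -48*B)
883/V(60) - 4955/4965 = 883/((-48*60)) - 4955/4965 = 883/(-2880) - 4955*1/4965 = 883*(-1/2880) - 991/993 = -883/2880 - 991/993 = -1243633/953280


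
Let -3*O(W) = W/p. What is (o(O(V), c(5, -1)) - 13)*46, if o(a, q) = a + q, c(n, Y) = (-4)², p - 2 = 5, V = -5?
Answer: 3128/21 ≈ 148.95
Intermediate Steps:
p = 7 (p = 2 + 5 = 7)
O(W) = -W/21 (O(W) = -W/(3*7) = -W/21)
c(n, Y) = 16
(o(O(V), c(5, -1)) - 13)*46 = ((-1/21*(-5) + 16) - 13)*46 = ((5/21 + 16) - 13)*46 = (341/21 - 13)*46 = (68/21)*46 = 3128/21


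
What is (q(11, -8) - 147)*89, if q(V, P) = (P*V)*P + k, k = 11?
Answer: 50552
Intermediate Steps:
q(V, P) = 11 + V*P**2 (q(V, P) = (P*V)*P + 11 = V*P**2 + 11 = 11 + V*P**2)
(q(11, -8) - 147)*89 = ((11 + 11*(-8)**2) - 147)*89 = ((11 + 11*64) - 147)*89 = ((11 + 704) - 147)*89 = (715 - 147)*89 = 568*89 = 50552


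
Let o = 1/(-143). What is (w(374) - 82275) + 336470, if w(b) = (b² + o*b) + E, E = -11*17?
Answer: 5120458/13 ≈ 3.9388e+5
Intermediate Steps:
E = -187
o = -1/143 ≈ -0.0069930
w(b) = -187 + b² - b/143 (w(b) = (b² - b/143) - 187 = -187 + b² - b/143)
(w(374) - 82275) + 336470 = ((-187 + 374² - 1/143*374) - 82275) + 336470 = ((-187 + 139876 - 34/13) - 82275) + 336470 = (1815923/13 - 82275) + 336470 = 746348/13 + 336470 = 5120458/13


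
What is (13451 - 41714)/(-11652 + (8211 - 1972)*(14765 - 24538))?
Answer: 28263/60985399 ≈ 0.00046344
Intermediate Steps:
(13451 - 41714)/(-11652 + (8211 - 1972)*(14765 - 24538)) = -28263/(-11652 + 6239*(-9773)) = -28263/(-11652 - 60973747) = -28263/(-60985399) = -28263*(-1/60985399) = 28263/60985399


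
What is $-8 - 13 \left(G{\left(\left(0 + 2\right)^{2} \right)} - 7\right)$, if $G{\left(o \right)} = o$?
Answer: $31$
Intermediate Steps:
$-8 - 13 \left(G{\left(\left(0 + 2\right)^{2} \right)} - 7\right) = -8 - 13 \left(\left(0 + 2\right)^{2} - 7\right) = -8 - 13 \left(2^{2} - 7\right) = -8 - 13 \left(4 - 7\right) = -8 - -39 = -8 + 39 = 31$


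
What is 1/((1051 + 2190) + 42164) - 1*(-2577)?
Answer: 117008686/45405 ≈ 2577.0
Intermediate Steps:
1/((1051 + 2190) + 42164) - 1*(-2577) = 1/(3241 + 42164) + 2577 = 1/45405 + 2577 = 117008686/45405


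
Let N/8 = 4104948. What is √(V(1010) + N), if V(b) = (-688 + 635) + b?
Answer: 3*√3648949 ≈ 5730.7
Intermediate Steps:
N = 32839584 (N = 8*4104948 = 32839584)
V(b) = -53 + b
√(V(1010) + N) = √((-53 + 1010) + 32839584) = √(957 + 32839584) = √32840541 = 3*√3648949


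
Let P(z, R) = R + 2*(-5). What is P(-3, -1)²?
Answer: 121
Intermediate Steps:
P(z, R) = -10 + R (P(z, R) = R - 10 = -10 + R)
P(-3, -1)² = (-10 - 1)² = (-11)² = 121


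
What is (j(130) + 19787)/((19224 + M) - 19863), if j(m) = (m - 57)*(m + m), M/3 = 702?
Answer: 38767/1467 ≈ 26.426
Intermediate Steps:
M = 2106 (M = 3*702 = 2106)
j(m) = 2*m*(-57 + m) (j(m) = (-57 + m)*(2*m) = 2*m*(-57 + m))
(j(130) + 19787)/((19224 + M) - 19863) = (2*130*(-57 + 130) + 19787)/((19224 + 2106) - 19863) = (2*130*73 + 19787)/(21330 - 19863) = (18980 + 19787)/1467 = 38767*(1/1467) = 38767/1467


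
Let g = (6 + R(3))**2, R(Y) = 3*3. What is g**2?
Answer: 50625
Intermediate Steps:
R(Y) = 9
g = 225 (g = (6 + 9)**2 = 15**2 = 225)
g**2 = 225**2 = 50625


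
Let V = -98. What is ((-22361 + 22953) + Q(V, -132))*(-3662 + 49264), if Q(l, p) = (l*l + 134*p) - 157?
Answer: -348809698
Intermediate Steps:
Q(l, p) = -157 + l² + 134*p (Q(l, p) = (l² + 134*p) - 157 = -157 + l² + 134*p)
((-22361 + 22953) + Q(V, -132))*(-3662 + 49264) = ((-22361 + 22953) + (-157 + (-98)² + 134*(-132)))*(-3662 + 49264) = (592 + (-157 + 9604 - 17688))*45602 = (592 - 8241)*45602 = -7649*45602 = -348809698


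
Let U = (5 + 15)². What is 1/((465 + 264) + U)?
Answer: 1/1129 ≈ 0.00088574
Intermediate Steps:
U = 400 (U = 20² = 400)
1/((465 + 264) + U) = 1/((465 + 264) + 400) = 1/(729 + 400) = 1/1129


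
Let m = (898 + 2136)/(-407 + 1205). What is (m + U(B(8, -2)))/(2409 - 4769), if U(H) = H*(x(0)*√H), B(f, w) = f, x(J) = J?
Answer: -1517/941640 ≈ -0.0016110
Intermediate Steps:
m = 1517/399 (m = 3034/798 = 3034*(1/798) = 1517/399 ≈ 3.8020)
U(H) = 0 (U(H) = H*(0*√H) = H*0 = 0)
(m + U(B(8, -2)))/(2409 - 4769) = (1517/399 + 0)/(2409 - 4769) = (1517/399)/(-2360) = (1517/399)*(-1/2360) = -1517/941640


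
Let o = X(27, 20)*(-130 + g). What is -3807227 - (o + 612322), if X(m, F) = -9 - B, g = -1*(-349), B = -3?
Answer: -4418235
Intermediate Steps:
g = 349
X(m, F) = -6 (X(m, F) = -9 - 1*(-3) = -9 + 3 = -6)
o = -1314 (o = -6*(-130 + 349) = -6*219 = -1314)
-3807227 - (o + 612322) = -3807227 - (-1314 + 612322) = -3807227 - 1*611008 = -3807227 - 611008 = -4418235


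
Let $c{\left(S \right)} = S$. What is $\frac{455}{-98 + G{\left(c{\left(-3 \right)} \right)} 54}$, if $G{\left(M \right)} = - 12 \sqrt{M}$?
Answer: $- \frac{22295}{634658} + \frac{73710 i \sqrt{3}}{317329} \approx -0.035129 + 0.40233 i$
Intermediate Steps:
$\frac{455}{-98 + G{\left(c{\left(-3 \right)} \right)} 54} = \frac{455}{-98 + - 12 \sqrt{-3} \cdot 54} = \frac{455}{-98 + - 12 i \sqrt{3} \cdot 54} = \frac{455}{-98 - 648 i \sqrt{3}}$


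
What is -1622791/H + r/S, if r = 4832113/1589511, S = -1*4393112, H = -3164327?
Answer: 1030161067020602051/2008743502550583624 ≈ 0.51284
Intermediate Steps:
S = -4393112
r = 439283/144501 (r = 4832113*(1/1589511) = 439283/144501 ≈ 3.0400)
-1622791/H + r/S = -1622791/(-3164327) + (439283/144501)/(-4393112) = -1622791*(-1/3164327) + (439283/144501)*(-1/4393112) = 1622791/3164327 - 439283/634809077112 = 1030161067020602051/2008743502550583624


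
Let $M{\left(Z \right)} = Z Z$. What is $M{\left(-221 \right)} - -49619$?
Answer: $98460$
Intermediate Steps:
$M{\left(Z \right)} = Z^{2}$
$M{\left(-221 \right)} - -49619 = \left(-221\right)^{2} - -49619 = 48841 + 49619 = 98460$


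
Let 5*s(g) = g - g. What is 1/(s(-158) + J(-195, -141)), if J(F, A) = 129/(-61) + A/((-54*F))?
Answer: -214110/455657 ≈ -0.46989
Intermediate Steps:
s(g) = 0 (s(g) = (g - g)/5 = (⅕)*0 = 0)
J(F, A) = -129/61 - A/(54*F) (J(F, A) = 129*(-1/61) + A*(-1/(54*F)) = -129/61 - A/(54*F))
1/(s(-158) + J(-195, -141)) = 1/(0 + (-129/61 - 1/54*(-141)/(-195))) = 1/(0 + (-129/61 - 1/54*(-141)*(-1/195))) = 1/(0 + (-129/61 - 47/3510)) = 1/(0 - 455657/214110) = 1/(-455657/214110) = -214110/455657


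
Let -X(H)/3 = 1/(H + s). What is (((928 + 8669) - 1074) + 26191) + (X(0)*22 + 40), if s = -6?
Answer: 34765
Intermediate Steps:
X(H) = -3/(-6 + H) (X(H) = -3/(H - 6) = -3/(-6 + H))
(((928 + 8669) - 1074) + 26191) + (X(0)*22 + 40) = (((928 + 8669) - 1074) + 26191) + (-3/(-6 + 0)*22 + 40) = ((9597 - 1074) + 26191) + (-3/(-6)*22 + 40) = (8523 + 26191) + (-3*(-1/6)*22 + 40) = 34714 + ((1/2)*22 + 40) = 34714 + (11 + 40) = 34714 + 51 = 34765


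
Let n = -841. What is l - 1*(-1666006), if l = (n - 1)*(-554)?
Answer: 2132474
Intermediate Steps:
l = 466468 (l = (-841 - 1)*(-554) = -842*(-554) = 466468)
l - 1*(-1666006) = 466468 - 1*(-1666006) = 466468 + 1666006 = 2132474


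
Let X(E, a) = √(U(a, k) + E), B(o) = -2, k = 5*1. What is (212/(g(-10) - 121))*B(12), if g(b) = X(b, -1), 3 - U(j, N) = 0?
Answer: 6413/1831 + 53*I*√7/1831 ≈ 3.5025 + 0.076584*I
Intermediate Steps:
k = 5
U(j, N) = 3 (U(j, N) = 3 - 1*0 = 3 + 0 = 3)
X(E, a) = √(3 + E)
g(b) = √(3 + b)
(212/(g(-10) - 121))*B(12) = (212/(√(3 - 10) - 121))*(-2) = (212/(√(-7) - 121))*(-2) = (212/(I*√7 - 121))*(-2) = (212/(-121 + I*√7))*(-2) = -424/(-121 + I*√7)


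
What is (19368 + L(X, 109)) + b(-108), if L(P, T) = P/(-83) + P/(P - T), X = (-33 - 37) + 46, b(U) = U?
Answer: 212616324/11039 ≈ 19260.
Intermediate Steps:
X = -24 (X = -70 + 46 = -24)
L(P, T) = -P/83 + P/(P - T) (L(P, T) = P*(-1/83) + P/(P - T) = -P/83 + P/(P - T))
(19368 + L(X, 109)) + b(-108) = (19368 + (1/83)*(-24)*(83 + 109 - 1*(-24))/(-24 - 1*109)) - 108 = (19368 + (1/83)*(-24)*(83 + 109 + 24)/(-24 - 109)) - 108 = (19368 + (1/83)*(-24)*216/(-133)) - 108 = (19368 + (1/83)*(-24)*(-1/133)*216) - 108 = (19368 + 5184/11039) - 108 = 213808536/11039 - 108 = 212616324/11039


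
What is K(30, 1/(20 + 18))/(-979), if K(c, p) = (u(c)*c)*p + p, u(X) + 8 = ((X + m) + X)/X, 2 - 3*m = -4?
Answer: 177/37202 ≈ 0.0047578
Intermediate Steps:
m = 2 (m = ⅔ - ⅓*(-4) = ⅔ + 4/3 = 2)
u(X) = -8 + (2 + 2*X)/X (u(X) = -8 + ((X + 2) + X)/X = -8 + ((2 + X) + X)/X = -8 + (2 + 2*X)/X)
K(c, p) = p + c*p*(-6 + 2/c) (K(c, p) = ((-6 + 2/c)*c)*p + p = (c*(-6 + 2/c))*p + p = c*p*(-6 + 2/c) + p = p + c*p*(-6 + 2/c))
K(30, 1/(20 + 18))/(-979) = (3*(1 - 2*30)/(20 + 18))/(-979) = (3*(1 - 60)/38)*(-1/979) = (3*(1/38)*(-59))*(-1/979) = -177/38*(-1/979) = 177/37202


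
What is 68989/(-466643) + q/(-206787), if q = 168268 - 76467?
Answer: -57104322386/96495706041 ≈ -0.59178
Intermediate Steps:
q = 91801
68989/(-466643) + q/(-206787) = 68989/(-466643) + 91801/(-206787) = 68989*(-1/466643) + 91801*(-1/206787) = -68989/466643 - 91801/206787 = -57104322386/96495706041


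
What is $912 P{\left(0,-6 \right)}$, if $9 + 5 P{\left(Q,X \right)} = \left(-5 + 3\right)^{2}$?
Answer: $-912$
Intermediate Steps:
$P{\left(Q,X \right)} = -1$ ($P{\left(Q,X \right)} = - \frac{9}{5} + \frac{\left(-5 + 3\right)^{2}}{5} = - \frac{9}{5} + \frac{\left(-2\right)^{2}}{5} = - \frac{9}{5} + \frac{1}{5} \cdot 4 = - \frac{9}{5} + \frac{4}{5} = -1$)
$912 P{\left(0,-6 \right)} = 912 \left(-1\right) = -912$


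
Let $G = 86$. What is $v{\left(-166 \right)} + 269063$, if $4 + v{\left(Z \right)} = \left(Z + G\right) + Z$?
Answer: $268813$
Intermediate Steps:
$v{\left(Z \right)} = 82 + 2 Z$ ($v{\left(Z \right)} = -4 + \left(\left(Z + 86\right) + Z\right) = -4 + \left(\left(86 + Z\right) + Z\right) = -4 + \left(86 + 2 Z\right) = 82 + 2 Z$)
$v{\left(-166 \right)} + 269063 = \left(82 + 2 \left(-166\right)\right) + 269063 = \left(82 - 332\right) + 269063 = -250 + 269063 = 268813$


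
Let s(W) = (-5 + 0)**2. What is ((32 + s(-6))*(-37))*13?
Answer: -27417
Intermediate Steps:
s(W) = 25 (s(W) = (-5)**2 = 25)
((32 + s(-6))*(-37))*13 = ((32 + 25)*(-37))*13 = (57*(-37))*13 = -2109*13 = -27417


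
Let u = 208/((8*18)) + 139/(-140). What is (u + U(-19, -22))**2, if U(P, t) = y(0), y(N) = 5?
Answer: 47183161/1587600 ≈ 29.720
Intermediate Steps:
U(P, t) = 5
u = 569/1260 (u = 208/144 + 139*(-1/140) = 208*(1/144) - 139/140 = 13/9 - 139/140 = 569/1260 ≈ 0.45159)
(u + U(-19, -22))**2 = (569/1260 + 5)**2 = (6869/1260)**2 = 47183161/1587600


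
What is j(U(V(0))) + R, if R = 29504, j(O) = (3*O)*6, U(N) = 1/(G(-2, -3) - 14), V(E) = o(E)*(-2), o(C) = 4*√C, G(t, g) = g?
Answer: 501550/17 ≈ 29503.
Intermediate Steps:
V(E) = -8*√E (V(E) = (4*√E)*(-2) = -8*√E)
U(N) = -1/17 (U(N) = 1/(-3 - 14) = 1/(-17) = -1/17)
j(O) = 18*O
j(U(V(0))) + R = 18*(-1/17) + 29504 = -18/17 + 29504 = 501550/17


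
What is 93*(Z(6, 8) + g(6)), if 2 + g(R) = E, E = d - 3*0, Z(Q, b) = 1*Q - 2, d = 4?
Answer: 558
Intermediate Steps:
Z(Q, b) = -2 + Q (Z(Q, b) = Q - 2 = -2 + Q)
E = 4 (E = 4 - 3*0 = 4 + 0 = 4)
g(R) = 2 (g(R) = -2 + 4 = 2)
93*(Z(6, 8) + g(6)) = 93*((-2 + 6) + 2) = 93*(4 + 2) = 93*6 = 558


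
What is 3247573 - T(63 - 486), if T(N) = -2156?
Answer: 3249729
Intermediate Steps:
3247573 - T(63 - 486) = 3247573 - 1*(-2156) = 3247573 + 2156 = 3249729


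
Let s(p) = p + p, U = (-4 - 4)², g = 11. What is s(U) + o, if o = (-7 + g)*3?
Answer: 140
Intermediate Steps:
U = 64 (U = (-8)² = 64)
s(p) = 2*p
o = 12 (o = (-7 + 11)*3 = 4*3 = 12)
s(U) + o = 2*64 + 12 = 128 + 12 = 140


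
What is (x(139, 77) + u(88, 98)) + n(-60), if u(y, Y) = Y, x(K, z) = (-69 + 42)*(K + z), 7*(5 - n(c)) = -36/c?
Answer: -200518/35 ≈ -5729.1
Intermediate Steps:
n(c) = 5 + 36/(7*c) (n(c) = 5 - (-36)/(7*c) = 5 + 36/(7*c))
x(K, z) = -27*K - 27*z (x(K, z) = -27*(K + z) = -27*K - 27*z)
(x(139, 77) + u(88, 98)) + n(-60) = ((-27*139 - 27*77) + 98) + (5 + (36/7)/(-60)) = ((-3753 - 2079) + 98) + (5 + (36/7)*(-1/60)) = (-5832 + 98) + (5 - 3/35) = -5734 + 172/35 = -200518/35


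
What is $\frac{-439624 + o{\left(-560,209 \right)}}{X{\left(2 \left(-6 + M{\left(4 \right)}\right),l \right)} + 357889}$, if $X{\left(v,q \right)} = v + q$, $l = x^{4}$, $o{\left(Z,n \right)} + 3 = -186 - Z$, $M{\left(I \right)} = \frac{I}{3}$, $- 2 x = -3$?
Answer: $- \frac{21084144}{17178467} \approx -1.2274$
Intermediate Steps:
$x = \frac{3}{2}$ ($x = \left(- \frac{1}{2}\right) \left(-3\right) = \frac{3}{2} \approx 1.5$)
$M{\left(I \right)} = \frac{I}{3}$ ($M{\left(I \right)} = I \frac{1}{3} = \frac{I}{3}$)
$o{\left(Z,n \right)} = -189 - Z$ ($o{\left(Z,n \right)} = -3 - \left(186 + Z\right) = -189 - Z$)
$l = \frac{81}{16}$ ($l = \left(\frac{3}{2}\right)^{4} = \frac{81}{16} \approx 5.0625$)
$X{\left(v,q \right)} = q + v$
$\frac{-439624 + o{\left(-560,209 \right)}}{X{\left(2 \left(-6 + M{\left(4 \right)}\right),l \right)} + 357889} = \frac{-439624 - -371}{\left(\frac{81}{16} + 2 \left(-6 + \frac{1}{3} \cdot 4\right)\right) + 357889} = \frac{-439624 + \left(-189 + 560\right)}{\left(\frac{81}{16} + 2 \left(-6 + \frac{4}{3}\right)\right) + 357889} = \frac{-439624 + 371}{\left(\frac{81}{16} + 2 \left(- \frac{14}{3}\right)\right) + 357889} = - \frac{439253}{\left(\frac{81}{16} - \frac{28}{3}\right) + 357889} = - \frac{439253}{- \frac{205}{48} + 357889} = - \frac{439253}{\frac{17178467}{48}} = \left(-439253\right) \frac{48}{17178467} = - \frac{21084144}{17178467}$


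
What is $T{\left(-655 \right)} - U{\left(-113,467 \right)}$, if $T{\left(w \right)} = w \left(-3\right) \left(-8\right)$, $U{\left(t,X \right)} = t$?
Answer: $-15607$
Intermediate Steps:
$T{\left(w \right)} = 24 w$ ($T{\left(w \right)} = - 3 w \left(-8\right) = 24 w$)
$T{\left(-655 \right)} - U{\left(-113,467 \right)} = 24 \left(-655\right) - -113 = -15720 + 113 = -15607$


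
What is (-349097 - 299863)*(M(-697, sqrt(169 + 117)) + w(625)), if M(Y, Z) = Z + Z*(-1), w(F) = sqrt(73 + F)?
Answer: -648960*sqrt(698) ≈ -1.7145e+7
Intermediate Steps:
M(Y, Z) = 0 (M(Y, Z) = Z - Z = 0)
(-349097 - 299863)*(M(-697, sqrt(169 + 117)) + w(625)) = (-349097 - 299863)*(0 + sqrt(73 + 625)) = -648960*(0 + sqrt(698)) = -648960*sqrt(698)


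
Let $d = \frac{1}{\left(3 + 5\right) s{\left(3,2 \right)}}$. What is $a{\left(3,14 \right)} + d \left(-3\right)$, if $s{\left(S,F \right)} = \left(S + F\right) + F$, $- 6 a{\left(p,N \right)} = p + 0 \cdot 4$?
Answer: $- \frac{31}{56} \approx -0.55357$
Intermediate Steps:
$a{\left(p,N \right)} = - \frac{p}{6}$ ($a{\left(p,N \right)} = - \frac{p + 0 \cdot 4}{6} = - \frac{p + 0}{6} = - \frac{p}{6}$)
$s{\left(S,F \right)} = S + 2 F$ ($s{\left(S,F \right)} = \left(F + S\right) + F = S + 2 F$)
$d = \frac{1}{56}$ ($d = \frac{1}{\left(3 + 5\right) \left(3 + 2 \cdot 2\right)} = \frac{1}{8 \left(3 + 4\right)} = \frac{1}{8 \cdot 7} = \frac{1}{56} \approx 0.017857$)
$a{\left(3,14 \right)} + d \left(-3\right) = \left(- \frac{1}{6}\right) 3 + \frac{1}{56} \left(-3\right) = - \frac{1}{2} - \frac{3}{56} = - \frac{31}{56}$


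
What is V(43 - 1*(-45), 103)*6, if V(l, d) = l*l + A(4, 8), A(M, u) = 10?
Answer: 46524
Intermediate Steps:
V(l, d) = 10 + l² (V(l, d) = l*l + 10 = l² + 10 = 10 + l²)
V(43 - 1*(-45), 103)*6 = (10 + (43 - 1*(-45))²)*6 = (10 + (43 + 45)²)*6 = (10 + 88²)*6 = (10 + 7744)*6 = 7754*6 = 46524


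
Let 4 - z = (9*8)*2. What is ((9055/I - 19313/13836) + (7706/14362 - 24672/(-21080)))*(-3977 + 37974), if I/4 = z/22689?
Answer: -91430299141862378687791/7330508994480 ≈ -1.2473e+10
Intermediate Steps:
z = -140 (z = 4 - 9*8*2 = 4 - 72*2 = 4 - 1*144 = 4 - 144 = -140)
I = -560/22689 (I = 4*(-140/22689) = -560/22689 ≈ -0.024682)
((9055/I - 19313/13836) + (7706/14362 - 24672/(-21080)))*(-3977 + 37974) = ((9055/(-560/22689) - 19313/13836) + (7706/14362 - 24672/(-21080)))*(-3977 + 37974) = ((9055*(-22689/560) - 19313*1/13836) + (7706*(1/14362) - 24672*(-1/21080)))*33997 = ((-41089779/112 - 19313/13836) + (3853/7181 + 3084/2635))*33997 = (-142130086325/387408 + 32298859/18921935)*33997 = -2689363742149671403/7330508994480*33997 = -91430299141862378687791/7330508994480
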